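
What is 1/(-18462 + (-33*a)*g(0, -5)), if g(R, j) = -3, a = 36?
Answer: -1/14898 ≈ -6.7123e-5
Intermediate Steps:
1/(-18462 + (-33*a)*g(0, -5)) = 1/(-18462 - 33*36*(-3)) = 1/(-18462 - 1188*(-3)) = 1/(-18462 + 3564) = 1/(-14898) = -1/14898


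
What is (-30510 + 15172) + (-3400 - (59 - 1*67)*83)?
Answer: -18074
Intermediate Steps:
(-30510 + 15172) + (-3400 - (59 - 1*67)*83) = -15338 + (-3400 - (59 - 67)*83) = -15338 + (-3400 - (-8)*83) = -15338 + (-3400 - 1*(-664)) = -15338 + (-3400 + 664) = -15338 - 2736 = -18074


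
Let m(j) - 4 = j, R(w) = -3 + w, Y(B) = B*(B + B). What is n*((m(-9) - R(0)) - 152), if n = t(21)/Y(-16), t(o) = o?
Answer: -1617/256 ≈ -6.3164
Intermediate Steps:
Y(B) = 2*B**2 (Y(B) = B*(2*B) = 2*B**2)
m(j) = 4 + j
n = 21/512 (n = 21/((2*(-16)**2)) = 21/((2*256)) = 21/512 ≈ 0.041016)
n*((m(-9) - R(0)) - 152) = 21*(((4 - 9) - (-3 + 0)) - 152)/512 = 21*((-5 - 1*(-3)) - 152)/512 = 21*((-5 + 3) - 152)/512 = 21*(-2 - 152)/512 = (21/512)*(-154) = -1617/256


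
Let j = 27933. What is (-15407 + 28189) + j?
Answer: 40715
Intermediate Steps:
(-15407 + 28189) + j = (-15407 + 28189) + 27933 = 12782 + 27933 = 40715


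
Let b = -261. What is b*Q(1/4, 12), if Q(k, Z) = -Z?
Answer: 3132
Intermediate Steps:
b*Q(1/4, 12) = -(-261)*12 = -261*(-12) = 3132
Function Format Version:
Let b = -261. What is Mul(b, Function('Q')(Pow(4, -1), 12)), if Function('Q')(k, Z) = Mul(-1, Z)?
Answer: 3132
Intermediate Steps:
Mul(b, Function('Q')(Pow(4, -1), 12)) = Mul(-261, Mul(-1, 12)) = Mul(-261, -12) = 3132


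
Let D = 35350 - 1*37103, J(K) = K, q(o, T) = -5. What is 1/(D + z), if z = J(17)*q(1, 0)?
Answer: -1/1838 ≈ -0.00054407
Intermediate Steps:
z = -85 (z = 17*(-5) = -85)
D = -1753 (D = 35350 - 37103 = -1753)
1/(D + z) = 1/(-1753 - 85) = 1/(-1838) = -1/1838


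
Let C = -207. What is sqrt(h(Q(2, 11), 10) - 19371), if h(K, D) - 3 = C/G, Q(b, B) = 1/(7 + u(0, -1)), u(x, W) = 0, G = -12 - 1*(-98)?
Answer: 3*I*sqrt(15918170)/86 ≈ 139.18*I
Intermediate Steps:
G = 86 (G = -12 + 98 = 86)
Q(b, B) = 1/7 (Q(b, B) = 1/(7 + 0) = 1/7)
h(K, D) = 51/86 (h(K, D) = 3 - 207/86 = 51/86)
sqrt(h(Q(2, 11), 10) - 19371) = sqrt(51/86 - 19371) = sqrt(-1665855/86) = 3*I*sqrt(15918170)/86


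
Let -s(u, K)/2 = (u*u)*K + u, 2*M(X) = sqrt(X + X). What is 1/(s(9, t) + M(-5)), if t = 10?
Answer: -3276/5366093 - I*sqrt(10)/5366093 ≈ -0.0006105 - 5.8931e-7*I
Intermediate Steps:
M(X) = sqrt(2)*sqrt(X)/2 (M(X) = sqrt(X + X)/2 = sqrt(2*X)/2 = (sqrt(2)*sqrt(X))/2 = sqrt(2)*sqrt(X)/2)
s(u, K) = -2*u - 2*K*u**2 (s(u, K) = -2*((u*u)*K + u) = -2*(u**2*K + u) = -2*(K*u**2 + u) = -2*(u + K*u**2) = -2*u - 2*K*u**2)
1/(s(9, t) + M(-5)) = 1/(-2*9*(1 + 10*9) + sqrt(2)*sqrt(-5)/2) = 1/(-2*9*(1 + 90) + sqrt(2)*(I*sqrt(5))/2) = 1/(-2*9*91 + I*sqrt(10)/2) = 1/(-1638 + I*sqrt(10)/2)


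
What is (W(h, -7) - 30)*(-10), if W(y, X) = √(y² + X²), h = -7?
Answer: 300 - 70*√2 ≈ 201.01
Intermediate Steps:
W(y, X) = √(X² + y²)
(W(h, -7) - 30)*(-10) = (√((-7)² + (-7)²) - 30)*(-10) = (√(49 + 49) - 30)*(-10) = (√98 - 30)*(-10) = (7*√2 - 30)*(-10) = (-30 + 7*√2)*(-10) = 300 - 70*√2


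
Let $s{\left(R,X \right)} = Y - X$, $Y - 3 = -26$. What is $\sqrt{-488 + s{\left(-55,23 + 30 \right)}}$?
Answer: $2 i \sqrt{141} \approx 23.749 i$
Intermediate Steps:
$Y = -23$ ($Y = 3 - 26 = -23$)
$s{\left(R,X \right)} = -23 - X$
$\sqrt{-488 + s{\left(-55,23 + 30 \right)}} = \sqrt{-488 - 76} = \sqrt{-564} = 2 i \sqrt{141}$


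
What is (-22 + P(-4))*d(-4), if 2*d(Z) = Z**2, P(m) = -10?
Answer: -256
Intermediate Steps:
d(Z) = Z**2/2
(-22 + P(-4))*d(-4) = (-22 - 10)*((1/2)*(-4)**2) = -16*16 = -32*8 = -256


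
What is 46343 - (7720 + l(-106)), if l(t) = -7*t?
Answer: 37881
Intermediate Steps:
46343 - (7720 + l(-106)) = 46343 - (7720 - 7*(-106)) = 46343 - (7720 + 742) = 46343 - 1*8462 = 46343 - 8462 = 37881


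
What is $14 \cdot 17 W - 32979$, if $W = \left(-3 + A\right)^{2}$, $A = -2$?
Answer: $-27029$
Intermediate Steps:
$W = 25$ ($W = \left(-3 - 2\right)^{2} = \left(-5\right)^{2} = 25$)
$14 \cdot 17 W - 32979 = 14 \cdot 17 \cdot 25 - 32979 = 238 \cdot 25 - 32979 = 5950 - 32979 = -27029$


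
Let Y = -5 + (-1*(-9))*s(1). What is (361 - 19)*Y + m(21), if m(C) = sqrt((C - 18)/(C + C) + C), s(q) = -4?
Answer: -14022 + sqrt(4130)/14 ≈ -14017.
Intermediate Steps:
Y = -41 (Y = -5 - 1*(-9)*(-4) = -5 + 9*(-4) = -5 - 36 = -41)
m(C) = sqrt(C + (-18 + C)/(2*C)) (m(C) = sqrt((-18 + C)/((2*C)) + C) = sqrt((-18 + C)*(1/(2*C)) + C) = sqrt((-18 + C)/(2*C) + C) = sqrt(C + (-18 + C)/(2*C)))
(361 - 19)*Y + m(21) = (361 - 19)*(-41) + sqrt(2 - 36/21 + 4*21)/2 = 342*(-41) + sqrt(2 - 36*1/21 + 84)/2 = -14022 + sqrt(2 - 12/7 + 84)/2 = -14022 + sqrt(590/7)/2 = -14022 + (sqrt(4130)/7)/2 = -14022 + sqrt(4130)/14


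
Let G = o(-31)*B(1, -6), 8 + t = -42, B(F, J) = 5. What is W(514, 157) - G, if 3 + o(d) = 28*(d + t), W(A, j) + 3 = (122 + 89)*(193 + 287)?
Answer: 112632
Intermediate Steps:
t = -50 (t = -8 - 42 = -50)
W(A, j) = 101277 (W(A, j) = -3 + (122 + 89)*(193 + 287) = -3 + 211*480 = -3 + 101280 = 101277)
o(d) = -1403 + 28*d (o(d) = -3 + 28*(d - 50) = -3 + 28*(-50 + d) = -3 + (-1400 + 28*d) = -1403 + 28*d)
G = -11355 (G = (-1403 + 28*(-31))*5 = (-1403 - 868)*5 = -2271*5 = -11355)
W(514, 157) - G = 101277 - 1*(-11355) = 101277 + 11355 = 112632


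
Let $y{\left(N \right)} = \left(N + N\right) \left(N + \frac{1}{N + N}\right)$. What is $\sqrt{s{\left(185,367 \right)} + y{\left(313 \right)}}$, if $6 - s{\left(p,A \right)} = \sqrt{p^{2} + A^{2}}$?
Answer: $\sqrt{195945 - \sqrt{168914}} \approx 442.19$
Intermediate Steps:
$y{\left(N \right)} = 2 N \left(N + \frac{1}{2 N}\right)$
$s{\left(p,A \right)} = 6 - \sqrt{A^{2} + p^{2}}$ ($s{\left(p,A \right)} = 6 - \sqrt{p^{2} + A^{2}} = 6 - \sqrt{A^{2} + p^{2}}$)
$\sqrt{s{\left(185,367 \right)} + y{\left(313 \right)}} = \sqrt{\left(6 - \sqrt{367^{2} + 185^{2}}\right) + \left(1 + 2 \cdot 313^{2}\right)} = \sqrt{\left(6 - \sqrt{134689 + 34225}\right) + \left(1 + 2 \cdot 97969\right)} = \sqrt{\left(6 - \sqrt{168914}\right) + \left(1 + 195938\right)} = \sqrt{\left(6 - \sqrt{168914}\right) + 195939} = \sqrt{195945 - \sqrt{168914}}$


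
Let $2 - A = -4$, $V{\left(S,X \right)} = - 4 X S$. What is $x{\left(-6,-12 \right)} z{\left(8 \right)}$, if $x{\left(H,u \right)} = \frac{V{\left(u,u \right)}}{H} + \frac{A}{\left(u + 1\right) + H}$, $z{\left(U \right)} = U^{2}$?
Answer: $\frac{104064}{17} \approx 6121.4$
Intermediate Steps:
$V{\left(S,X \right)} = - 4 S X$
$A = 6$ ($A = 2 - -4 = 2 + 4 = 6$)
$x{\left(H,u \right)} = \frac{6}{1 + H + u} - \frac{4 u^{2}}{H}$ ($x{\left(H,u \right)} = \frac{\left(-4\right) u u}{H} + \frac{6}{\left(u + 1\right) + H} = \frac{\left(-4\right) u^{2}}{H} + \frac{6}{\left(1 + u\right) + H} = - \frac{4 u^{2}}{H} + \frac{6}{1 + H + u} = \frac{6}{1 + H + u} - \frac{4 u^{2}}{H}$)
$x{\left(-6,-12 \right)} z{\left(8 \right)} = \frac{2 \left(- 2 \left(-12\right)^{2} - 2 \left(-12\right)^{3} + 3 \left(-6\right) - - 12 \left(-12\right)^{2}\right)}{\left(-6\right) \left(1 - 6 - 12\right)} 8^{2} = 2 \left(- \frac{1}{6}\right) \frac{1}{-17} \left(\left(-2\right) 144 - -3456 - 18 - \left(-12\right) 144\right) 64 = 2 \left(- \frac{1}{6}\right) \left(- \frac{1}{17}\right) \left(-288 + 3456 - 18 + 1728\right) 64 = 2 \left(- \frac{1}{6}\right) \left(- \frac{1}{17}\right) 4878 \cdot 64 = \frac{1626}{17} \cdot 64 = \frac{104064}{17}$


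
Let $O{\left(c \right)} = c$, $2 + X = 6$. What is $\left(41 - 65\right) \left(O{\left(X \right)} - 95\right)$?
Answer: $2184$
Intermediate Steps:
$X = 4$ ($X = -2 + 6 = 4$)
$\left(41 - 65\right) \left(O{\left(X \right)} - 95\right) = \left(41 - 65\right) \left(4 - 95\right) = \left(-24\right) \left(-91\right) = 2184$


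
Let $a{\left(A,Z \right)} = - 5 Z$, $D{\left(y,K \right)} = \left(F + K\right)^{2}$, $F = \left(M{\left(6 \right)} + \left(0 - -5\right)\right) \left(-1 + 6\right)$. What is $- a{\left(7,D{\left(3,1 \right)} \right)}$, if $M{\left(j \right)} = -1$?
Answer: $2205$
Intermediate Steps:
$F = 20$ ($F = \left(-1 + \left(0 - -5\right)\right) \left(-1 + 6\right) = \left(-1 + \left(0 + 5\right)\right) 5 = \left(-1 + 5\right) 5 = 4 \cdot 5 = 20$)
$D{\left(y,K \right)} = \left(20 + K\right)^{2}$
$- a{\left(7,D{\left(3,1 \right)} \right)} = - \left(-5\right) \left(20 + 1\right)^{2} = - \left(-5\right) 21^{2} = - \left(-5\right) 441 = \left(-1\right) \left(-2205\right) = 2205$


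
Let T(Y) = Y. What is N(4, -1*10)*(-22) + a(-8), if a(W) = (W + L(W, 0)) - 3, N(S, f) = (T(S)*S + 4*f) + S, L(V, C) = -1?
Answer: 428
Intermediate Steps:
N(S, f) = S + S² + 4*f (N(S, f) = (S*S + 4*f) + S = (S² + 4*f) + S = S + S² + 4*f)
a(W) = -4 + W (a(W) = (W - 1) - 3 = (-1 + W) - 3 = -4 + W)
N(4, -1*10)*(-22) + a(-8) = (4 + 4² + 4*(-1*10))*(-22) + (-4 - 8) = (4 + 16 + 4*(-10))*(-22) - 12 = (4 + 16 - 40)*(-22) - 12 = -20*(-22) - 12 = 440 - 12 = 428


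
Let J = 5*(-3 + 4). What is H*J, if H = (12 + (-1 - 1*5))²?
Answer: 180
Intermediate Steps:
H = 36 (H = (12 + (-1 - 5))² = (12 - 6)² = 6² = 36)
J = 5 (J = 5*1 = 5)
H*J = 36*5 = 180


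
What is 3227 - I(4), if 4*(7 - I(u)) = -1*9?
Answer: 12871/4 ≈ 3217.8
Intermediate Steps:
I(u) = 37/4 (I(u) = 7 - (-1)*9/4 = 7 - ¼*(-9) = 7 + 9/4 = 37/4)
3227 - I(4) = 3227 - 1*37/4 = 3227 - 37/4 = 12871/4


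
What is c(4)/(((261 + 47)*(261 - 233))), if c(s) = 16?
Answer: 1/539 ≈ 0.0018553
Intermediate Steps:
c(4)/(((261 + 47)*(261 - 233))) = 16/(((261 + 47)*(261 - 233))) = 16/((308*28)) = 16/8624 = 16*(1/8624) = 1/539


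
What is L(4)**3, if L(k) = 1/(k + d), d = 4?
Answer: 1/512 ≈ 0.0019531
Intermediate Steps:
L(k) = 1/(4 + k) (L(k) = 1/(k + 4) = 1/(4 + k))
L(4)**3 = (1/(4 + 4))**3 = (1/8)**3 = 1/512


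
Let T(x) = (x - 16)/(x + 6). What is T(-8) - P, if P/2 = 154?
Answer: -296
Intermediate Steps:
P = 308 (P = 2*154 = 308)
T(x) = (-16 + x)/(6 + x)
T(-8) - P = (-16 - 8)/(6 - 8) - 1*308 = -24/(-2) - 308 = -½*(-24) - 308 = 12 - 308 = -296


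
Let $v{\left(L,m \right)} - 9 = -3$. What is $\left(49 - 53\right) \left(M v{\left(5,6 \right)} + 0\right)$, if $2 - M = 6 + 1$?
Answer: $120$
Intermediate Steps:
$M = -5$ ($M = 2 - \left(6 + 1\right) = 2 - 7 = -5$)
$v{\left(L,m \right)} = 6$ ($v{\left(L,m \right)} = 9 - 3 = 6$)
$\left(49 - 53\right) \left(M v{\left(5,6 \right)} + 0\right) = \left(49 - 53\right) \left(\left(-5\right) 6 + 0\right) = - 4 \left(-30 + 0\right) = \left(-4\right) \left(-30\right) = 120$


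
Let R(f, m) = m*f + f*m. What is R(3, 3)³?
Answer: 5832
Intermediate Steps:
R(f, m) = 2*f*m (R(f, m) = f*m + f*m = 2*f*m)
R(3, 3)³ = (2*3*3)³ = 18³ = 5832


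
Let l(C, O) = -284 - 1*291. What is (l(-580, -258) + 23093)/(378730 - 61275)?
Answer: 22518/317455 ≈ 0.070933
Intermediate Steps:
l(C, O) = -575 (l(C, O) = -284 - 291 = -575)
(l(-580, -258) + 23093)/(378730 - 61275) = (-575 + 23093)/(378730 - 61275) = 22518/317455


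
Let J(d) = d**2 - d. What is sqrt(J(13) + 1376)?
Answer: 2*sqrt(383) ≈ 39.141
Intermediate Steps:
sqrt(J(13) + 1376) = sqrt(13*(-1 + 13) + 1376) = sqrt(13*12 + 1376) = sqrt(156 + 1376) = sqrt(1532) = 2*sqrt(383)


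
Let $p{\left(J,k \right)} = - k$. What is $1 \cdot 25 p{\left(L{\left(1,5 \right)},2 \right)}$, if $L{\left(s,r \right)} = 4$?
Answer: $-50$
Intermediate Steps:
$1 \cdot 25 p{\left(L{\left(1,5 \right)},2 \right)} = 1 \cdot 25 \left(\left(-1\right) 2\right) = 25 \left(-2\right) = -50$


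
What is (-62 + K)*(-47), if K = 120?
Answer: -2726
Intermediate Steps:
(-62 + K)*(-47) = (-62 + 120)*(-47) = 58*(-47) = -2726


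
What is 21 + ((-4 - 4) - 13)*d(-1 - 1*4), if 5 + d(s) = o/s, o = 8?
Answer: 798/5 ≈ 159.60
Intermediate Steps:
d(s) = -5 + 8/s
21 + ((-4 - 4) - 13)*d(-1 - 1*4) = 21 + ((-4 - 4) - 13)*(-5 + 8/(-1 - 1*4)) = 21 + (-8 - 13)*(-5 + 8/(-1 - 4)) = 21 - 21*(-5 + 8/(-5)) = 21 - 21*(-5 + 8*(-⅕)) = 21 - 21*(-5 - 8/5) = 21 - 21*(-33/5) = 21 + 693/5 = 798/5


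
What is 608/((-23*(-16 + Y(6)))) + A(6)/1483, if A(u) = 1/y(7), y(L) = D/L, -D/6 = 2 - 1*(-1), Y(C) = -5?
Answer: 5408857/4297734 ≈ 1.2585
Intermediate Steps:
D = -18 (D = -6*(2 - 1*(-1)) = -6*(2 + 1) = -6*3 = -18)
y(L) = -18/L
A(u) = -7/18 (A(u) = 1/(-18/7) = -7/18)
608/((-23*(-16 + Y(6)))) + A(6)/1483 = 608/((-23*(-16 - 5))) - 7/18/1483 = 608/((-23*(-21))) - 7/18*1/1483 = 608/483 - 7/26694 = 5408857/4297734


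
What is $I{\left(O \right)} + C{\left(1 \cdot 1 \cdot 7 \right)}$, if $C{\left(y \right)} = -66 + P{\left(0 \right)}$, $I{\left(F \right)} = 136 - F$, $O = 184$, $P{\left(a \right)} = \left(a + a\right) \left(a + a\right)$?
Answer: $-114$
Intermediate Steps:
$P{\left(a \right)} = 4 a^{2}$ ($P{\left(a \right)} = 2 a 2 a = 4 a^{2}$)
$C{\left(y \right)} = -66$ ($C{\left(y \right)} = -66 + 4 \cdot 0^{2} = -66 + 4 \cdot 0 = -66 + 0 = -66$)
$I{\left(O \right)} + C{\left(1 \cdot 1 \cdot 7 \right)} = \left(136 - 184\right) - 66 = -48 - 66 = -114$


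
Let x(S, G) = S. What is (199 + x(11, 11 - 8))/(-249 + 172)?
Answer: -30/11 ≈ -2.7273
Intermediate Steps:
(199 + x(11, 11 - 8))/(-249 + 172) = (199 + 11)/(-249 + 172) = 210/(-77) = 210*(-1/77) = -30/11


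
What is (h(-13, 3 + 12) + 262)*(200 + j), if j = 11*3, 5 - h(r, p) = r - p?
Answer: 68735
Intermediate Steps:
h(r, p) = 5 + p - r (h(r, p) = 5 - (r - p) = 5 + (p - r) = 5 + p - r)
j = 33
(h(-13, 3 + 12) + 262)*(200 + j) = ((5 + (3 + 12) - 1*(-13)) + 262)*(200 + 33) = ((5 + 15 + 13) + 262)*233 = (33 + 262)*233 = 295*233 = 68735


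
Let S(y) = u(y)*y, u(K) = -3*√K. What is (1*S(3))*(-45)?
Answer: 405*√3 ≈ 701.48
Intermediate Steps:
S(y) = -3*y^(3/2) (S(y) = (-3*√y)*y = -3*y^(3/2))
(1*S(3))*(-45) = (1*(-9*√3))*(-45) = -9*√3*(-45) = 405*√3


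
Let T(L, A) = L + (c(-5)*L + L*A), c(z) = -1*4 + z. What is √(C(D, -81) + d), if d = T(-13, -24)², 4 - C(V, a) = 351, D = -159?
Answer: √172709 ≈ 415.58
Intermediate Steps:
c(z) = -4 + z
C(V, a) = -347 (C(V, a) = 4 - 1*351 = 4 - 351 = -347)
T(L, A) = -8*L + A*L (T(L, A) = L + ((-4 - 5)*L + L*A) = L + (-9*L + A*L) = -8*L + A*L)
d = 173056 (d = (-13*(-8 - 24))² = (-13*(-32))² = 416² = 173056)
√(C(D, -81) + d) = √(-347 + 173056) = √172709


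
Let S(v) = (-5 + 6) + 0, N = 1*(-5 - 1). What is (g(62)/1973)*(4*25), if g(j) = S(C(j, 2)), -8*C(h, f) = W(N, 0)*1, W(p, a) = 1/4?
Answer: 100/1973 ≈ 0.050684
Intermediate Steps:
N = -6 (N = 1*(-6) = -6)
W(p, a) = 1/4 (W(p, a) = 1*(1/4) = 1/4)
C(h, f) = -1/32
S(v) = 1 (S(v) = 1 + 0 = 1)
g(j) = 1
(g(62)/1973)*(4*25) = (1/1973)*(4*25) = (1*(1/1973))*100 = (1/1973)*100 = 100/1973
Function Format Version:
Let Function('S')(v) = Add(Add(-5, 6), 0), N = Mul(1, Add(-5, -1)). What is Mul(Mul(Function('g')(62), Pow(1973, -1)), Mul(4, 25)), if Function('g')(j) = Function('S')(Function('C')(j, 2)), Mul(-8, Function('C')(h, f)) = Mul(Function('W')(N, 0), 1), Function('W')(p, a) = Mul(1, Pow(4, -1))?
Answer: Rational(100, 1973) ≈ 0.050684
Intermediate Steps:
N = -6 (N = Mul(1, -6) = -6)
Function('W')(p, a) = Rational(1, 4) (Function('W')(p, a) = Mul(1, Rational(1, 4)) = Rational(1, 4))
Function('C')(h, f) = Rational(-1, 32) (Function('C')(h, f) = Mul(Rational(-1, 8), Mul(Rational(1, 4), 1)) = Mul(Rational(-1, 8), Rational(1, 4)) = Rational(-1, 32))
Function('S')(v) = 1 (Function('S')(v) = Add(1, 0) = 1)
Function('g')(j) = 1
Mul(Mul(Function('g')(62), Pow(1973, -1)), Mul(4, 25)) = Mul(Mul(1, Pow(1973, -1)), Mul(4, 25)) = Mul(Mul(1, Rational(1, 1973)), 100) = Mul(Rational(1, 1973), 100) = Rational(100, 1973)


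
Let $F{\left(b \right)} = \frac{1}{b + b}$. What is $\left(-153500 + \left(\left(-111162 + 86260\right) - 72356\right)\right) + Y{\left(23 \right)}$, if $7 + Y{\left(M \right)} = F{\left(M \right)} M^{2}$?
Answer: $- \frac{501507}{2} \approx -2.5075 \cdot 10^{5}$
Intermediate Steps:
$F{\left(b \right)} = \frac{1}{2 b}$
$Y{\left(M \right)} = -7 + \frac{M}{2}$ ($Y{\left(M \right)} = -7 + \frac{1}{2 M} M^{2} = -7 + \frac{M}{2}$)
$\left(-153500 + \left(\left(-111162 + 86260\right) - 72356\right)\right) + Y{\left(23 \right)} = \left(-153500 + \left(\left(-111162 + 86260\right) - 72356\right)\right) + \left(-7 + \frac{1}{2} \cdot 23\right) = \left(-153500 - 97258\right) + \left(-7 + \frac{23}{2}\right) = \left(-153500 - 97258\right) + \frac{9}{2} = -250758 + \frac{9}{2} = - \frac{501507}{2}$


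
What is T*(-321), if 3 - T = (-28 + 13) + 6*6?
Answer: 5778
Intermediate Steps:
T = -18 (T = 3 - ((-28 + 13) + 6*6) = 3 - (-15 + 36) = 3 - 1*21 = 3 - 21 = -18)
T*(-321) = -18*(-321) = 5778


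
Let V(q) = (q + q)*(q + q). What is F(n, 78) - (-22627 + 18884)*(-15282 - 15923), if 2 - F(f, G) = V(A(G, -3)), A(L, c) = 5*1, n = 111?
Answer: -116800413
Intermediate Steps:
A(L, c) = 5
V(q) = 4*q² (V(q) = (2*q)*(2*q) = 4*q²)
F(f, G) = -98 (F(f, G) = 2 - 4*5² = 2 - 4*25 = 2 - 1*100 = 2 - 100 = -98)
F(n, 78) - (-22627 + 18884)*(-15282 - 15923) = -98 - (-22627 + 18884)*(-15282 - 15923) = -98 - (-3743)*(-31205) = -98 - 1*116800315 = -98 - 116800315 = -116800413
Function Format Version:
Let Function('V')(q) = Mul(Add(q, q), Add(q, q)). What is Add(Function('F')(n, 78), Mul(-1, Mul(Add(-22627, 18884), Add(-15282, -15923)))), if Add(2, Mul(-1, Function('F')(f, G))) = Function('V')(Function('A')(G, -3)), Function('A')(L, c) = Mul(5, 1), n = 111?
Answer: -116800413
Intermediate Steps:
Function('A')(L, c) = 5
Function('V')(q) = Mul(4, Pow(q, 2)) (Function('V')(q) = Mul(Mul(2, q), Mul(2, q)) = Mul(4, Pow(q, 2)))
Function('F')(f, G) = -98 (Function('F')(f, G) = Add(2, Mul(-1, Mul(4, Pow(5, 2)))) = Add(2, Mul(-1, Mul(4, 25))) = Add(2, Mul(-1, 100)) = Add(2, -100) = -98)
Add(Function('F')(n, 78), Mul(-1, Mul(Add(-22627, 18884), Add(-15282, -15923)))) = Add(-98, Mul(-1, Mul(Add(-22627, 18884), Add(-15282, -15923)))) = Add(-98, Mul(-1, Mul(-3743, -31205))) = Add(-98, Mul(-1, 116800315)) = Add(-98, -116800315) = -116800413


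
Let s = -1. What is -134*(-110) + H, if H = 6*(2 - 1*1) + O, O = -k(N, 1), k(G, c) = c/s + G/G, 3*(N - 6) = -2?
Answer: 14746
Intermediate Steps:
N = 16/3 (N = 6 + (⅓)*(-2) = 6 - ⅔ = 16/3 ≈ 5.3333)
k(G, c) = 1 - c (k(G, c) = c/(-1) + G/G = c*(-1) + 1 = -c + 1 = 1 - c)
O = 0 (O = -(1 - 1*1) = -(1 - 1) = -1*0 = 0)
H = 6 (H = 6*(2 - 1*1) + 0 = 6*(2 - 1) + 0 = 6*1 + 0 = 6 + 0 = 6)
-134*(-110) + H = -134*(-110) + 6 = 14740 + 6 = 14746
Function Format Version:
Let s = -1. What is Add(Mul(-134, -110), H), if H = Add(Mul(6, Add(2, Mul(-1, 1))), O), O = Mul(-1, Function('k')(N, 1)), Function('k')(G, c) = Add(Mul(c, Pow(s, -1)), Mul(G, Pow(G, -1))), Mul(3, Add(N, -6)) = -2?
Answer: 14746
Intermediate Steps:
N = Rational(16, 3) (N = Add(6, Mul(Rational(1, 3), -2)) = Add(6, Rational(-2, 3)) = Rational(16, 3) ≈ 5.3333)
Function('k')(G, c) = Add(1, Mul(-1, c)) (Function('k')(G, c) = Add(Mul(c, Pow(-1, -1)), Mul(G, Pow(G, -1))) = Add(Mul(c, -1), 1) = Add(Mul(-1, c), 1) = Add(1, Mul(-1, c)))
O = 0 (O = Mul(-1, Add(1, Mul(-1, 1))) = Mul(-1, Add(1, -1)) = Mul(-1, 0) = 0)
H = 6 (H = Add(Mul(6, Add(2, Mul(-1, 1))), 0) = Add(Mul(6, Add(2, -1)), 0) = Add(Mul(6, 1), 0) = Add(6, 0) = 6)
Add(Mul(-134, -110), H) = Add(Mul(-134, -110), 6) = Add(14740, 6) = 14746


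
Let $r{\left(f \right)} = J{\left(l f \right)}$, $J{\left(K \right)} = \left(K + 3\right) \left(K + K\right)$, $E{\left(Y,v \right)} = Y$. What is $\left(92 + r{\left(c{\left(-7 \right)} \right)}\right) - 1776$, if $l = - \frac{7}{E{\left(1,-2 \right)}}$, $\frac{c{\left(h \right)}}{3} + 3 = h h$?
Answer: $1858832$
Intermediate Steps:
$c{\left(h \right)} = -9 + 3 h^{2}$ ($c{\left(h \right)} = -9 + 3 h h = -9 + 3 h^{2}$)
$l = -7$ ($l = - \frac{7}{1} = \left(-7\right) 1 = -7$)
$J{\left(K \right)} = 2 K \left(3 + K\right)$ ($J{\left(K \right)} = \left(3 + K\right) 2 K = 2 K \left(3 + K\right)$)
$r{\left(f \right)} = - 14 f \left(3 - 7 f\right)$ ($r{\left(f \right)} = 2 \left(- 7 f\right) \left(3 - 7 f\right) = - 14 f \left(3 - 7 f\right)$)
$\left(92 + r{\left(c{\left(-7 \right)} \right)}\right) - 1776 = \left(92 + 14 \left(-9 + 3 \left(-7\right)^{2}\right) \left(-3 + 7 \left(-9 + 3 \left(-7\right)^{2}\right)\right)\right) - 1776 = \left(92 + 14 \left(-9 + 3 \cdot 49\right) \left(-3 + 7 \left(-9 + 3 \cdot 49\right)\right)\right) - 1776 = \left(92 + 14 \left(-9 + 147\right) \left(-3 + 7 \left(-9 + 147\right)\right)\right) - 1776 = \left(92 + 14 \cdot 138 \left(-3 + 7 \cdot 138\right)\right) - 1776 = \left(92 + 14 \cdot 138 \left(-3 + 966\right)\right) - 1776 = \left(92 + 14 \cdot 138 \cdot 963\right) - 1776 = \left(92 + 1860516\right) - 1776 = 1860608 - 1776 = 1858832$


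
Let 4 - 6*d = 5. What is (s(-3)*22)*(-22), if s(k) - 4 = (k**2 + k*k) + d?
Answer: -31702/3 ≈ -10567.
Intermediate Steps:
d = -1/6 (d = 2/3 - 1/6*5 = 2/3 - 5/6 = -1/6 ≈ -0.16667)
s(k) = 23/6 + 2*k**2 (s(k) = 4 + ((k**2 + k*k) - 1/6) = 4 + ((k**2 + k**2) - 1/6) = 4 + (2*k**2 - 1/6) = 4 + (-1/6 + 2*k**2) = 23/6 + 2*k**2)
(s(-3)*22)*(-22) = ((23/6 + 2*(-3)**2)*22)*(-22) = ((23/6 + 2*9)*22)*(-22) = ((23/6 + 18)*22)*(-22) = ((131/6)*22)*(-22) = (1441/3)*(-22) = -31702/3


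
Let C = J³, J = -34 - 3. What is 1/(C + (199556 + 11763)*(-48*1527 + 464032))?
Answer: 1/82569890131 ≈ 1.2111e-11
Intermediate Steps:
J = -37
C = -50653 (C = (-37)³ = -50653)
1/(C + (199556 + 11763)*(-48*1527 + 464032)) = 1/(-50653 + (199556 + 11763)*(-48*1527 + 464032)) = 1/(-50653 + 211319*(-73296 + 464032)) = 1/(-50653 + 211319*390736) = 1/(-50653 + 82569940784) = 1/82569890131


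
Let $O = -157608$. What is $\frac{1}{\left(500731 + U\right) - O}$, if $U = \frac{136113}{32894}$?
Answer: $\frac{32894}{21655539179} \approx 1.519 \cdot 10^{-6}$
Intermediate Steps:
$U = \frac{136113}{32894}$ ($U = 136113 \cdot \frac{1}{32894} = \frac{136113}{32894} \approx 4.1379$)
$\frac{1}{\left(500731 + U\right) - O} = \frac{1}{\left(500731 + \frac{136113}{32894}\right) - -157608} = \frac{1}{\frac{16471181627}{32894} + 157608} = \frac{1}{\frac{21655539179}{32894}} = \frac{32894}{21655539179}$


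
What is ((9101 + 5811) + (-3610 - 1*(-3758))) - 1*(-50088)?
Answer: 65148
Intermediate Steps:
((9101 + 5811) + (-3610 - 1*(-3758))) - 1*(-50088) = (14912 + (-3610 + 3758)) + 50088 = (14912 + 148) + 50088 = 15060 + 50088 = 65148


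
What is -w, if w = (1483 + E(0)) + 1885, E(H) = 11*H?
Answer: -3368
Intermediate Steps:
w = 3368 (w = (1483 + 11*0) + 1885 = (1483 + 0) + 1885 = 1483 + 1885 = 3368)
-w = -1*3368 = -3368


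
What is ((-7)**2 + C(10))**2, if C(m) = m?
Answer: 3481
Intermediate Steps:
((-7)**2 + C(10))**2 = ((-7)**2 + 10)**2 = (49 + 10)**2 = 59**2 = 3481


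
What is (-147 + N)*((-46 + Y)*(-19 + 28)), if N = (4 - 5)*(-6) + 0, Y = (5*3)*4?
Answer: -17766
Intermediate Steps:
Y = 60 (Y = 15*4 = 60)
N = 6 (N = -1*(-6) + 0 = 6 + 0 = 6)
(-147 + N)*((-46 + Y)*(-19 + 28)) = (-147 + 6)*((-46 + 60)*(-19 + 28)) = -1974*9 = -141*126 = -17766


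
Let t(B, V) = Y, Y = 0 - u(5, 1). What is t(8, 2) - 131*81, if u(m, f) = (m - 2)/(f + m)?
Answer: -21223/2 ≈ -10612.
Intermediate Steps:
u(m, f) = (-2 + m)/(f + m)
Y = -½ (Y = 0 - (-2 + 5)/(1 + 5) = 0 - 3/6 = 0 - 1*½ = 0 - ½ = -½ ≈ -0.50000)
t(B, V) = -½
t(8, 2) - 131*81 = -½ - 131*81 = -½ - 10611 = -21223/2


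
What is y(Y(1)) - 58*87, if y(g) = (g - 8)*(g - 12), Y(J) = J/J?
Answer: -4969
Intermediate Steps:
Y(J) = 1
y(g) = (-12 + g)*(-8 + g) (y(g) = (-8 + g)*(-12 + g) = (-12 + g)*(-8 + g))
y(Y(1)) - 58*87 = (96 + 1² - 20*1) - 58*87 = (96 + 1 - 20) - 5046 = 77 - 5046 = -4969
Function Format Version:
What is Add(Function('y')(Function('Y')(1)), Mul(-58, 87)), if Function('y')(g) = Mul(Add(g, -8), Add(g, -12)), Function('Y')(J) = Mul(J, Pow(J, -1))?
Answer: -4969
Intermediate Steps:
Function('Y')(J) = 1
Function('y')(g) = Mul(Add(-12, g), Add(-8, g)) (Function('y')(g) = Mul(Add(-8, g), Add(-12, g)) = Mul(Add(-12, g), Add(-8, g)))
Add(Function('y')(Function('Y')(1)), Mul(-58, 87)) = Add(Add(96, Pow(1, 2), Mul(-20, 1)), Mul(-58, 87)) = Add(Add(96, 1, -20), -5046) = Add(77, -5046) = -4969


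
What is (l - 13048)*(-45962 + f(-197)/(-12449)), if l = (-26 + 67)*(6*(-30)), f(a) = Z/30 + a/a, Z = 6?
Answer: 58442561129888/62245 ≈ 9.3891e+8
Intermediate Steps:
f(a) = 6/5 (f(a) = 6/30 + a/a = 6*(1/30) + 1 = 1/5 + 1 = 6/5)
l = -7380 (l = 41*(-180) = -7380)
(l - 13048)*(-45962 + f(-197)/(-12449)) = (-7380 - 13048)*(-45962 + (6/5)/(-12449)) = -20428*(-45962 + (6/5)*(-1/12449)) = -20428*(-45962 - 6/62245) = -20428*(-2860904696/62245) = 58442561129888/62245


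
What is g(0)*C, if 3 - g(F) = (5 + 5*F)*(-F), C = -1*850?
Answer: -2550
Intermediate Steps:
C = -850
g(F) = 3 + F*(5 + 5*F) (g(F) = 3 - (5 + 5*F)*(-F) = 3 - (-1)*F*(5 + 5*F) = 3 + F*(5 + 5*F))
g(0)*C = (3 + 5*0 + 5*0²)*(-850) = (3 + 0 + 5*0)*(-850) = (3 + 0 + 0)*(-850) = 3*(-850) = -2550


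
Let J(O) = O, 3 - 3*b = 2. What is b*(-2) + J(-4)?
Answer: -14/3 ≈ -4.6667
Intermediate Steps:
b = ⅓ (b = 1 - ⅓*2 = 1 - ⅔ = ⅓ ≈ 0.33333)
b*(-2) + J(-4) = (⅓)*(-2) - 4 = -⅔ - 4 = -14/3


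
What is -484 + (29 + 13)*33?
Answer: 902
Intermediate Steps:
-484 + (29 + 13)*33 = -484 + 42*33 = -484 + 1386 = 902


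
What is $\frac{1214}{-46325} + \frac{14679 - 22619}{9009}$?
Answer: $- \frac{378757426}{417341925} \approx -0.90755$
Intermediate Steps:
$\frac{1214}{-46325} + \frac{14679 - 22619}{9009} = 1214 \left(- \frac{1}{46325}\right) + \left(14679 - 22619\right) \frac{1}{9009} = - \frac{1214}{46325} - \frac{7940}{9009} = - \frac{378757426}{417341925}$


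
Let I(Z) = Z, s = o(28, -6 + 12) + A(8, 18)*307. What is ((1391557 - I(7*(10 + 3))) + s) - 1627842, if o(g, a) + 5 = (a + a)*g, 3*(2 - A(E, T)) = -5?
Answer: -704758/3 ≈ -2.3492e+5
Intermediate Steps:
A(E, T) = 11/3 (A(E, T) = 2 - ⅓*(-5) = 2 + 5/3 = 11/3)
o(g, a) = -5 + 2*a*g (o(g, a) = -5 + (a + a)*g = -5 + (2*a)*g = -5 + 2*a*g)
s = 4370/3 (s = (-5 + 2*(-6 + 12)*28) + (11/3)*307 = (-5 + 2*6*28) + 3377/3 = (-5 + 336) + 3377/3 = 331 + 3377/3 = 4370/3 ≈ 1456.7)
((1391557 - I(7*(10 + 3))) + s) - 1627842 = ((1391557 - 7*(10 + 3)) + 4370/3) - 1627842 = ((1391557 - 7*13) + 4370/3) - 1627842 = ((1391557 - 1*91) + 4370/3) - 1627842 = ((1391557 - 91) + 4370/3) - 1627842 = (1391466 + 4370/3) - 1627842 = 4178768/3 - 1627842 = -704758/3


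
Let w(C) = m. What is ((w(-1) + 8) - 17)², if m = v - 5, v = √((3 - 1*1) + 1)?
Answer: (14 - √3)² ≈ 150.50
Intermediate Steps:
v = √3 (v = √((3 - 1) + 1) = √(2 + 1) = √3 ≈ 1.7320)
m = -5 + √3 (m = √3 - 5 = -5 + √3 ≈ -3.2679)
w(C) = -5 + √3
((w(-1) + 8) - 17)² = (((-5 + √3) + 8) - 17)² = ((3 + √3) - 17)² = (-14 + √3)²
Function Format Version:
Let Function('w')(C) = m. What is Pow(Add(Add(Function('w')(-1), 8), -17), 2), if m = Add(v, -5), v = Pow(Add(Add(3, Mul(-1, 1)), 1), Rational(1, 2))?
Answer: Pow(Add(14, Mul(-1, Pow(3, Rational(1, 2)))), 2) ≈ 150.50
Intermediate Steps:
v = Pow(3, Rational(1, 2)) (v = Pow(Add(Add(3, -1), 1), Rational(1, 2)) = Pow(Add(2, 1), Rational(1, 2)) = Pow(3, Rational(1, 2)) ≈ 1.7320)
m = Add(-5, Pow(3, Rational(1, 2))) (m = Add(Pow(3, Rational(1, 2)), -5) = Add(-5, Pow(3, Rational(1, 2))) ≈ -3.2679)
Function('w')(C) = Add(-5, Pow(3, Rational(1, 2)))
Pow(Add(Add(Function('w')(-1), 8), -17), 2) = Pow(Add(Add(Add(-5, Pow(3, Rational(1, 2))), 8), -17), 2) = Pow(Add(Add(3, Pow(3, Rational(1, 2))), -17), 2) = Pow(Add(-14, Pow(3, Rational(1, 2))), 2)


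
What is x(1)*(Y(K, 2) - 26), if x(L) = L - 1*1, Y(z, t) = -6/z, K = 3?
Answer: 0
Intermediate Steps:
x(L) = -1 + L (x(L) = L - 1 = -1 + L)
x(1)*(Y(K, 2) - 26) = (-1 + 1)*(-6/3 - 26) = 0*(-6*⅓ - 26) = 0*(-2 - 26) = 0*(-28) = 0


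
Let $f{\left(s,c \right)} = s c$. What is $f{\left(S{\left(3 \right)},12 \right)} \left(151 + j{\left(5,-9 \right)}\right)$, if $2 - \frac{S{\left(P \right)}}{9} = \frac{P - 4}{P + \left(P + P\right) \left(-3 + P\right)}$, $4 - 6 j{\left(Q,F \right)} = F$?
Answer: $38598$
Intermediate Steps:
$j{\left(Q,F \right)} = \frac{2}{3} - \frac{F}{6}$
$S{\left(P \right)} = 18 - \frac{9 \left(-4 + P\right)}{P + 2 P \left(-3 + P\right)}$ ($S{\left(P \right)} = 18 - 9 \frac{P - 4}{P + \left(P + P\right) \left(-3 + P\right)} = 18 - 9 \frac{-4 + P}{P + 2 P \left(-3 + P\right)} = 18 - \frac{9 \left(-4 + P\right)}{P + 2 P \left(-3 + P\right)}$)
$f{\left(s,c \right)} = c s$
$f{\left(S{\left(3 \right)},12 \right)} \left(151 + j{\left(5,-9 \right)}\right) = 12 \frac{9 \left(4 - 33 + 4 \cdot 3^{2}\right)}{3 \left(-5 + 2 \cdot 3\right)} \left(151 + \left(\frac{2}{3} - - \frac{3}{2}\right)\right) = 12 \cdot 9 \cdot \frac{1}{3} \frac{1}{-5 + 6} \left(4 - 33 + 4 \cdot 9\right) \left(151 + \left(\frac{2}{3} + \frac{3}{2}\right)\right) = 12 \cdot 9 \cdot \frac{1}{3} \cdot 1^{-1} \left(4 - 33 + 36\right) \left(151 + \frac{13}{6}\right) = 12 \cdot 9 \cdot \frac{1}{3} \cdot 1 \cdot 7 \cdot \frac{919}{6} = 12 \cdot 21 \cdot \frac{919}{6} = 252 \cdot \frac{919}{6} = 38598$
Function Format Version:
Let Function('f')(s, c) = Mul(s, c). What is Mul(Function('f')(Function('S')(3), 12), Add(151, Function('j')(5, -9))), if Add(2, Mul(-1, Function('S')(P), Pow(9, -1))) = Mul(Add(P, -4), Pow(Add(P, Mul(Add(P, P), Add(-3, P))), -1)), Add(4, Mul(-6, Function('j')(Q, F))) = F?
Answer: 38598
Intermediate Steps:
Function('j')(Q, F) = Add(Rational(2, 3), Mul(Rational(-1, 6), F))
Function('S')(P) = Add(18, Mul(-9, Pow(Add(P, Mul(2, P, Add(-3, P))), -1), Add(-4, P))) (Function('S')(P) = Add(18, Mul(-9, Mul(Add(P, -4), Pow(Add(P, Mul(Add(P, P), Add(-3, P))), -1)))) = Add(18, Mul(-9, Mul(Add(-4, P), Pow(Add(P, Mul(Mul(2, P), Add(-3, P))), -1)))) = Add(18, Mul(-9, Mul(Add(-4, P), Pow(Add(P, Mul(2, P, Add(-3, P))), -1)))) = Add(18, Mul(-9, Mul(Pow(Add(P, Mul(2, P, Add(-3, P))), -1), Add(-4, P)))) = Add(18, Mul(-9, Pow(Add(P, Mul(2, P, Add(-3, P))), -1), Add(-4, P))))
Function('f')(s, c) = Mul(c, s)
Mul(Function('f')(Function('S')(3), 12), Add(151, Function('j')(5, -9))) = Mul(Mul(12, Mul(9, Pow(3, -1), Pow(Add(-5, Mul(2, 3)), -1), Add(4, Mul(-11, 3), Mul(4, Pow(3, 2))))), Add(151, Add(Rational(2, 3), Mul(Rational(-1, 6), -9)))) = Mul(Mul(12, Mul(9, Rational(1, 3), Pow(Add(-5, 6), -1), Add(4, -33, Mul(4, 9)))), Add(151, Add(Rational(2, 3), Rational(3, 2)))) = Mul(Mul(12, Mul(9, Rational(1, 3), Pow(1, -1), Add(4, -33, 36))), Add(151, Rational(13, 6))) = Mul(Mul(12, Mul(9, Rational(1, 3), 1, 7)), Rational(919, 6)) = Mul(Mul(12, 21), Rational(919, 6)) = Mul(252, Rational(919, 6)) = 38598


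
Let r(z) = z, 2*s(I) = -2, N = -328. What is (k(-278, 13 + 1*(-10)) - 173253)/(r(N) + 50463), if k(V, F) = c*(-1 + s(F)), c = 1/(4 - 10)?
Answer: -519758/150405 ≈ -3.4557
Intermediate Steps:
s(I) = -1 (s(I) = (1/2)*(-2) = -1)
c = -1/6 (c = 1/(-6) = -1/6 ≈ -0.16667)
k(V, F) = 1/3 (k(V, F) = -(-1 - 1)/6 = -1/6*(-2) = 1/3)
(k(-278, 13 + 1*(-10)) - 173253)/(r(N) + 50463) = (1/3 - 173253)/(-328 + 50463) = -519758/3/50135 = -519758/3*1/50135 = -519758/150405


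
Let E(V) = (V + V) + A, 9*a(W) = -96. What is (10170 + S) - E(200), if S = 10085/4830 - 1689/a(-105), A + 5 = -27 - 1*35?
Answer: 154520305/15456 ≈ 9997.4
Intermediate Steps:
a(W) = -32/3 (a(W) = (⅑)*(-96) = -32/3)
A = -67 (A = -5 + (-27 - 1*35) = -5 + (-27 - 35) = -5 - 62 = -67)
S = 2479633/15456 (S = 10085/4830 - 1689/(-32/3) = 10085*(1/4830) - 1689*(-3/32) = 2017/966 + 5067/32 = 2479633/15456 ≈ 160.43)
E(V) = -67 + 2*V (E(V) = (V + V) - 67 = 2*V - 67 = -67 + 2*V)
(10170 + S) - E(200) = (10170 + 2479633/15456) - (-67 + 2*200) = 159667153/15456 - (-67 + 400) = 159667153/15456 - 1*333 = 159667153/15456 - 333 = 154520305/15456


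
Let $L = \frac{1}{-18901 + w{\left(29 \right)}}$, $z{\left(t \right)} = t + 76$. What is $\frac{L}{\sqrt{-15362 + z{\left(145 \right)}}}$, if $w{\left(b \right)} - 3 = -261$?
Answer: $\frac{i \sqrt{309}}{41440917} \approx 4.2418 \cdot 10^{-7} i$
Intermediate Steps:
$z{\left(t \right)} = 76 + t$
$w{\left(b \right)} = -258$ ($w{\left(b \right)} = 3 - 261 = -258$)
$L = - \frac{1}{19159}$ ($L = \frac{1}{-18901 - 258} = \frac{1}{-19159} = - \frac{1}{19159} \approx -5.2195 \cdot 10^{-5}$)
$\frac{L}{\sqrt{-15362 + z{\left(145 \right)}}} = - \frac{1}{19159 \sqrt{-15362 + \left(76 + 145\right)}} = - \frac{1}{19159 \sqrt{-15362 + 221}} = - \frac{1}{19159 \sqrt{-15141}} = - \frac{1}{19159 \cdot 7 i \sqrt{309}} = - \frac{\left(- \frac{1}{2163}\right) i \sqrt{309}}{19159} = \frac{i \sqrt{309}}{41440917}$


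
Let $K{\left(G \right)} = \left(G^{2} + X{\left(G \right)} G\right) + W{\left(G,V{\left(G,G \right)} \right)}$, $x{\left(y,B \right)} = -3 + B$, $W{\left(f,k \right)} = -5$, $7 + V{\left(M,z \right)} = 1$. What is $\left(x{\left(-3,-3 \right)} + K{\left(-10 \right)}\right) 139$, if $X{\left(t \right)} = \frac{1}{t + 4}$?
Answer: $\frac{37808}{3} \approx 12603.0$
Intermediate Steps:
$V{\left(M,z \right)} = -6$ ($V{\left(M,z \right)} = -7 + 1 = -6$)
$X{\left(t \right)} = \frac{1}{4 + t}$
$K{\left(G \right)} = -5 + G^{2} + \frac{G}{4 + G}$ ($K{\left(G \right)} = \left(G^{2} + \frac{G}{4 + G}\right) - 5 = -5 + G^{2} + \frac{G}{4 + G}$)
$\left(x{\left(-3,-3 \right)} + K{\left(-10 \right)}\right) 139 = \left(\left(-3 - 3\right) + \frac{-10 + \left(-5 + \left(-10\right)^{2}\right) \left(4 - 10\right)}{4 - 10}\right) 139 = \left(-6 + \frac{-10 + \left(-5 + 100\right) \left(-6\right)}{-6}\right) 139 = \left(-6 - \frac{-10 + 95 \left(-6\right)}{6}\right) 139 = \left(-6 - \frac{-10 - 570}{6}\right) 139 = \left(-6 - - \frac{290}{3}\right) 139 = \left(-6 + \frac{290}{3}\right) 139 = \frac{272}{3} \cdot 139 = \frac{37808}{3}$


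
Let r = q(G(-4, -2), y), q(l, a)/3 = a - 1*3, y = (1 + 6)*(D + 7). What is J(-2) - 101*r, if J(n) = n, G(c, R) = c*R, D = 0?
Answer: -13940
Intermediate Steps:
G(c, R) = R*c
y = 49 (y = (1 + 6)*(0 + 7) = 7*7 = 49)
q(l, a) = -9 + 3*a (q(l, a) = 3*(a - 1*3) = 3*(a - 3) = 3*(-3 + a) = -9 + 3*a)
r = 138 (r = -9 + 3*49 = -9 + 147 = 138)
J(-2) - 101*r = -2 - 101*138 = -2 - 13938 = -13940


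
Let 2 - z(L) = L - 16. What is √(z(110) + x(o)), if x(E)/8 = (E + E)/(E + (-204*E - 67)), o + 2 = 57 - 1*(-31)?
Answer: 2*I*√282796719/3505 ≈ 9.5957*I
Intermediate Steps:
o = 86 (o = -2 + (57 - 1*(-31)) = -2 + (57 + 31) = -2 + 88 = 86)
x(E) = 16*E/(-67 - 203*E) (x(E) = 8*((E + E)/(E + (-204*E - 67))) = 8*((2*E)/(E + (-67 - 204*E))) = 8*((2*E)/(-67 - 203*E)) = 8*(2*E/(-67 - 203*E)) = 16*E/(-67 - 203*E))
z(L) = 18 - L (z(L) = 2 - (L - 16) = 2 - (-16 + L) = 2 + (16 - L) = 18 - L)
√(z(110) + x(o)) = √((18 - 1*110) - 16*86/(67 + 203*86)) = √((18 - 110) - 16*86/(67 + 17458)) = √(-92 - 16*86/17525) = √(-92 - 16*86*1/17525) = √(-92 - 1376/17525) = √(-1613676/17525) = 2*I*√282796719/3505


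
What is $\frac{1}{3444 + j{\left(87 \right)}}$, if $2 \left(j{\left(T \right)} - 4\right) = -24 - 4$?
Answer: $\frac{1}{3434} \approx 0.00029121$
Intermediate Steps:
$j{\left(T \right)} = -10$ ($j{\left(T \right)} = 4 + \frac{-24 - 4}{2} = 4 + \frac{1}{2} \left(-28\right) = 4 - 14 = -10$)
$\frac{1}{3444 + j{\left(87 \right)}} = \frac{1}{3444 - 10} = \frac{1}{3434}$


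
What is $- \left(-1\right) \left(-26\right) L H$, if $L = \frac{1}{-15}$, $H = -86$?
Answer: $- \frac{2236}{15} \approx -149.07$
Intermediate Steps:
$L = - \frac{1}{15} \approx -0.066667$
$- \left(-1\right) \left(-26\right) L H = - \left(-1\right) \left(-26\right) \left(- \frac{1}{15}\right) \left(-86\right) = - 26 \left(- \frac{1}{15}\right) \left(-86\right) = - \frac{\left(-26\right) \left(-86\right)}{15} = \left(-1\right) \frac{2236}{15} = - \frac{2236}{15}$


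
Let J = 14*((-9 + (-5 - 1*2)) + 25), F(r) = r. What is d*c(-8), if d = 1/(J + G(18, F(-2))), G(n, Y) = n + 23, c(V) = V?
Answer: -8/167 ≈ -0.047904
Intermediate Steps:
G(n, Y) = 23 + n
J = 126 (J = 14*((-9 + (-5 - 2)) + 25) = 14*((-9 - 7) + 25) = 14*(-16 + 25) = 14*9 = 126)
d = 1/167 (d = 1/(126 + (23 + 18)) = 1/(126 + 41) = 1/167 ≈ 0.0059880)
d*c(-8) = (1/167)*(-8) = -8/167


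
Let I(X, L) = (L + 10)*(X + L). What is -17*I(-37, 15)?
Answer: 9350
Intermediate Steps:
I(X, L) = (10 + L)*(L + X)
-17*I(-37, 15) = -17*(15**2 + 10*15 + 10*(-37) + 15*(-37)) = -17*(225 + 150 - 370 - 555) = -17*(-550) = 9350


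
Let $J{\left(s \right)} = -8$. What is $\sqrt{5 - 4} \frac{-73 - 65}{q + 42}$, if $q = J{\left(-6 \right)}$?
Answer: $- \frac{69}{17} \approx -4.0588$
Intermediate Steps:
$q = -8$
$\sqrt{5 - 4} \frac{-73 - 65}{q + 42} = \sqrt{5 - 4} \frac{-73 - 65}{-8 + 42} = \sqrt{1} \left(- \frac{138}{34}\right) = 1 \left(\left(-138\right) \frac{1}{34}\right) = 1 \left(- \frac{69}{17}\right) = - \frac{69}{17}$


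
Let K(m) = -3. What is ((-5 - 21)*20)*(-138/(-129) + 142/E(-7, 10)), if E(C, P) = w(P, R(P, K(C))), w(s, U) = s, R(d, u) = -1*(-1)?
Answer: -341432/43 ≈ -7940.3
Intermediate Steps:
R(d, u) = 1
E(C, P) = P
((-5 - 21)*20)*(-138/(-129) + 142/E(-7, 10)) = ((-5 - 21)*20)*(-138/(-129) + 142/10) = (-26*20)*(-138*(-1/129) + 142*(⅒)) = -520*(46/43 + 71/5) = -520*3283/215 = -341432/43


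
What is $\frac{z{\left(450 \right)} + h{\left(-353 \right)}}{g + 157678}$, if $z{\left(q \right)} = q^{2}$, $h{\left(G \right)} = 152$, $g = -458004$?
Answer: $- \frac{101326}{150163} \approx -0.67477$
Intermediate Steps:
$\frac{z{\left(450 \right)} + h{\left(-353 \right)}}{g + 157678} = \frac{450^{2} + 152}{-458004 + 157678} = \frac{202500 + 152}{-300326} = 202652 \left(- \frac{1}{300326}\right) = - \frac{101326}{150163}$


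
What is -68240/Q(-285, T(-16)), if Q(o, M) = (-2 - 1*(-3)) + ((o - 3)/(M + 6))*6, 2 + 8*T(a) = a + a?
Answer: 95536/1381 ≈ 69.179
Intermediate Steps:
T(a) = -¼ + a/4 (T(a) = -¼ + (a + a)/8 = -¼ + (2*a)/8 = -¼ + a/4)
Q(o, M) = 1 + 6*(-3 + o)/(6 + M) (Q(o, M) = (-2 + 3) + ((-3 + o)/(6 + M))*6 = 1 + ((-3 + o)/(6 + M))*6 = 1 + 6*(-3 + o)/(6 + M))
-68240/Q(-285, T(-16)) = -68240*(6 + (-¼ + (¼)*(-16)))/(-12 + (-¼ + (¼)*(-16)) + 6*(-285)) = -68240*(6 + (-¼ - 4))/(-12 + (-¼ - 4) - 1710) = -68240*(6 - 17/4)/(-12 - 17/4 - 1710) = -68240/(-6905/4/(7/4)) = -68240/((4/7)*(-6905/4)) = -68240/(-6905/7) = -68240*(-7/6905) = 95536/1381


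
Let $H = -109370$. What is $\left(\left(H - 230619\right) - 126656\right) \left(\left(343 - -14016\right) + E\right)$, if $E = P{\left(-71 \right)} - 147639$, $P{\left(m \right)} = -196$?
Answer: $62285908020$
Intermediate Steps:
$E = -147835$ ($E = -196 - 147639 = -147835$)
$\left(\left(H - 230619\right) - 126656\right) \left(\left(343 - -14016\right) + E\right) = \left(\left(-109370 - 230619\right) - 126656\right) \left(\left(343 - -14016\right) - 147835\right) = \left(\left(-109370 - 230619\right) - 126656\right) \left(\left(343 + 14016\right) - 147835\right) = \left(-339989 - 126656\right) \left(14359 - 147835\right) = \left(-466645\right) \left(-133476\right) = 62285908020$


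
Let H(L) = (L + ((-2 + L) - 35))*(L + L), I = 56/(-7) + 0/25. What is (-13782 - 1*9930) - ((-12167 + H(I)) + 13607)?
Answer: -26000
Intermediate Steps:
I = -8 (I = 56*(-⅐) + 0*(1/25) = -8 + 0 = -8)
H(L) = 2*L*(-37 + 2*L) (H(L) = (L + (-37 + L))*(2*L) = (-37 + 2*L)*(2*L) = 2*L*(-37 + 2*L))
(-13782 - 1*9930) - ((-12167 + H(I)) + 13607) = (-13782 - 1*9930) - ((-12167 + 2*(-8)*(-37 + 2*(-8))) + 13607) = (-13782 - 9930) - ((-12167 + 2*(-8)*(-37 - 16)) + 13607) = -23712 - ((-12167 + 2*(-8)*(-53)) + 13607) = -23712 - ((-12167 + 848) + 13607) = -23712 - (-11319 + 13607) = -23712 - 1*2288 = -23712 - 2288 = -26000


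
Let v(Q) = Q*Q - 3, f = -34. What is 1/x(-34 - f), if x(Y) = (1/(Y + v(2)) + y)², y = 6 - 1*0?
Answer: 1/49 ≈ 0.020408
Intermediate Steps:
y = 6 (y = 6 + 0 = 6)
v(Q) = -3 + Q² (v(Q) = Q² - 3 = -3 + Q²)
x(Y) = (6 + 1/(1 + Y))² (x(Y) = (1/(Y + (-3 + 2²)) + 6)² = (1/(Y + (-3 + 4)) + 6)² = (1/(Y + 1) + 6)² = (1/(1 + Y) + 6)² = (6 + 1/(1 + Y))²)
1/x(-34 - f) = 1/((7 + 6*(-34 - 1*(-34)))²/(1 + (-34 - 1*(-34)))²) = 1/((7 + 6*(-34 + 34))²/(1 + (-34 + 34))²) = 1/((7 + 6*0)²/(1 + 0)²) = 1/((7 + 0)²/1²) = 1/(1*7²) = 1/(1*49) = 1/49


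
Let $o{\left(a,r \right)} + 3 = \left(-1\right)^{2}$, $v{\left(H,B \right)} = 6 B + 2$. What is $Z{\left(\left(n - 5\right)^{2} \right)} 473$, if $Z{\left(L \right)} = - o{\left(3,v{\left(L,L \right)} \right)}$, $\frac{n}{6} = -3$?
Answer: $946$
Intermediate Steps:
$v{\left(H,B \right)} = 2 + 6 B$
$n = -18$ ($n = 6 \left(-3\right) = -18$)
$o{\left(a,r \right)} = -2$ ($o{\left(a,r \right)} = -3 + \left(-1\right)^{2} = -3 + 1 = -2$)
$Z{\left(L \right)} = 2$ ($Z{\left(L \right)} = \left(-1\right) \left(-2\right) = 2$)
$Z{\left(\left(n - 5\right)^{2} \right)} 473 = 2 \cdot 473 = 946$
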